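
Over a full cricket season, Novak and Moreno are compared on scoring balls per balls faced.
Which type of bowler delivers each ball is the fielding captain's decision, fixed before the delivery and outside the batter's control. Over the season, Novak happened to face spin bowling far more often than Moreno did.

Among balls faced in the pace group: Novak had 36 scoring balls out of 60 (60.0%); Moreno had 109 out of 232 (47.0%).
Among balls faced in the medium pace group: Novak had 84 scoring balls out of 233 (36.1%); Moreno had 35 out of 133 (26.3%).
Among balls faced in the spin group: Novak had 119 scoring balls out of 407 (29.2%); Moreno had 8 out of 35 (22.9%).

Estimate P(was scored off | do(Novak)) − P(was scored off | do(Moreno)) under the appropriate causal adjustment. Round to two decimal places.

+0.09

Since bowling type is a pre-existing factor (not a product of the player) and it affects the outcome on its own, it is a confounder. The stratified rates, not the pooled rate, identify the causal effect.
Adjusting over the population distribution of bowling type: 0.265·(0.600−0.470) + 0.333·(0.361−0.263) + 0.402·(0.292−0.229) = +0.093.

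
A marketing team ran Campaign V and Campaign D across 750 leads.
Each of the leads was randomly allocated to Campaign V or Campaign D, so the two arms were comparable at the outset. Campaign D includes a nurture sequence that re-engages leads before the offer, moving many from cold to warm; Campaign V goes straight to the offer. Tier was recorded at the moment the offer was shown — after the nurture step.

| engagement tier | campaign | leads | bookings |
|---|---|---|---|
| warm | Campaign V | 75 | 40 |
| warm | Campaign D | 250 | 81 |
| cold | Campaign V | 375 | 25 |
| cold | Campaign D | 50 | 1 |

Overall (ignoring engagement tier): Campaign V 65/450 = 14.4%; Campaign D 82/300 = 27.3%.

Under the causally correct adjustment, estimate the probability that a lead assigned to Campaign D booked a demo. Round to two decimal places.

Engagement tier here is a post-treatment variable shaped by the campaign; conditioning on it would introduce bias rather than remove it. The overall comparison is the causal one.
So P(outcome | do(Campaign D)) is just the pooled rate for Campaign D: 82/300 = 0.273.

0.27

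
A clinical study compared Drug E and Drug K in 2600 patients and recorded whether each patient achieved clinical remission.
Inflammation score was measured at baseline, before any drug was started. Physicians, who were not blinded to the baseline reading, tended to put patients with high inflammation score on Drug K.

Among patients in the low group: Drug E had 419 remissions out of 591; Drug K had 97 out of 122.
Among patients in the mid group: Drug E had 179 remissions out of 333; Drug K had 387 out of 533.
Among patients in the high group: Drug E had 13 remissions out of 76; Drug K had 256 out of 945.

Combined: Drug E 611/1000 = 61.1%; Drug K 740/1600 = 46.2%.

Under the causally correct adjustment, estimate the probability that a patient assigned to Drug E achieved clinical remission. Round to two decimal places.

Inflammation score satisfies the back-door criterion: it is not a descendant of the drug, and it blocks the spurious path from drug to outcome. Adjusting for it (i.e., using the within-inflammation score rates) gives the causal effect.
Standardising Drug E to the population inflammation score mix: 0.274·419/591 + 0.333·179/333 + 0.393·13/76 = 0.441.

0.44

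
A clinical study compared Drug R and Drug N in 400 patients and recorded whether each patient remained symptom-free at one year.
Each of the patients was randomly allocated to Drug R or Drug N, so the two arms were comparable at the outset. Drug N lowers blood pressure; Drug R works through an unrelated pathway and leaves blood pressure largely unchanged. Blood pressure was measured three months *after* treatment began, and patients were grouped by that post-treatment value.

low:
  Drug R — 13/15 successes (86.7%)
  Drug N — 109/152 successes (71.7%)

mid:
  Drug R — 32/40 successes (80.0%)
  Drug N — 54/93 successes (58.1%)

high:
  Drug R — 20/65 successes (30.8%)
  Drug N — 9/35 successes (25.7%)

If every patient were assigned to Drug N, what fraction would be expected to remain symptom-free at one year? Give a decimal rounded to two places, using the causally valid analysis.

0.61

Drug R is higher inside every blood pressure stratum but Drug N is higher in aggregate. Whether to stratify depends on how blood pressure relates to the drug.
Blood pressure lies on the pathway drug → blood pressure → outcome, so adjusting for it blocks the indirect effect. For the total causal effect of drug, use the unadjusted pooled rates.
So P(outcome | do(Drug N)) is just the pooled rate for Drug N: 172/280 = 0.614.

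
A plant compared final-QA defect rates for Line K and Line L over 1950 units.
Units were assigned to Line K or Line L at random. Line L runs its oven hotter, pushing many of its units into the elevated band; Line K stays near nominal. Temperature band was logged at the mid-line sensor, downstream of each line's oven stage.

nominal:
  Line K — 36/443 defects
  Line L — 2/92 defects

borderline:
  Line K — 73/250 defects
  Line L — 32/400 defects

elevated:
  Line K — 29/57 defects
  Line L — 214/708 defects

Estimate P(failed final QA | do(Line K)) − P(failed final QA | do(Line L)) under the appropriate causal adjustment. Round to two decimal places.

-0.02

In-process temperature band lies on the pathway line → in-process temperature band → outcome, so adjusting for it blocks the indirect effect. For the total causal effect of line, use the unadjusted pooled rates.
The causal difference is the pooled difference: 0.184 − 0.207 = -0.023.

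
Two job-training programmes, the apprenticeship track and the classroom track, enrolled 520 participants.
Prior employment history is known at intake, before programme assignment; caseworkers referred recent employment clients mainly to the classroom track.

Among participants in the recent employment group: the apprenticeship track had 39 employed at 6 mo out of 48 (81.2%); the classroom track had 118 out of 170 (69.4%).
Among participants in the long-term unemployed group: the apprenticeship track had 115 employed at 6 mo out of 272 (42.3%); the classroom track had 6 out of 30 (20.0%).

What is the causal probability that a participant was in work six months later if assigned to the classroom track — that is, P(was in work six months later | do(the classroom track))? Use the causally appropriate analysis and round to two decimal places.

Within every prior employment history level the apprenticeship track has the higher rate, yet pooled the classroom track does — Simpson's reversal.
Nothing the programme does changes prior employment history; the imbalance is an allocation artefact. With prior employment history also predicting the outcome, the pooled figure is confounded, and the within-stratum comparison is the causal one.
Standardising the classroom track to the population prior employment history mix: 0.419·118/170 + 0.581·6/30 = 0.407.

0.41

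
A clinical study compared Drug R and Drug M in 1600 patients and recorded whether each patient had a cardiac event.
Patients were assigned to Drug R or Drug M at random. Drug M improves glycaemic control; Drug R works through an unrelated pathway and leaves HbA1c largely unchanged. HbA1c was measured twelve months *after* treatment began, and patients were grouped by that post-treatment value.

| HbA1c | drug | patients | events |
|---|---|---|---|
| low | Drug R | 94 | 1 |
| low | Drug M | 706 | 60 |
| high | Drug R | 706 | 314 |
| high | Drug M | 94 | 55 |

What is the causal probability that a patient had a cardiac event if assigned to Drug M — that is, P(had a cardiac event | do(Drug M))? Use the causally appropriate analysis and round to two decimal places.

0.14

Drug R is lower inside every HbA1c stratum but Drug M is lower in aggregate. Whether to stratify depends on how HbA1c relates to the drug.
HbA1c here is a post-treatment variable shaped by the drug; conditioning on it would introduce bias rather than remove it. The overall comparison is the causal one.
So P(outcome | do(Drug M)) is just the pooled rate for Drug M: 115/800 = 0.144.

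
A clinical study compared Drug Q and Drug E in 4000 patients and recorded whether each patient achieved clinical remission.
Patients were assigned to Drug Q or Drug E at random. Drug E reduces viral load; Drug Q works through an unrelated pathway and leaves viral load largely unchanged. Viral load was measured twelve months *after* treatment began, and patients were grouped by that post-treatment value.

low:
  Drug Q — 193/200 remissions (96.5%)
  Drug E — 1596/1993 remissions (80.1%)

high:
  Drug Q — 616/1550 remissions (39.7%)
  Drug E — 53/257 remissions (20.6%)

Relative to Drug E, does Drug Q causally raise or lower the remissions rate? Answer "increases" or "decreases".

decreases

Viral load lies on the pathway drug → viral load → outcome, so adjusting for it blocks the indirect effect. For the total causal effect of drug, use the unadjusted pooled rates.
Pooled: Drug Q 46.2% vs Drug E 73.3%; Drug E is higher overall.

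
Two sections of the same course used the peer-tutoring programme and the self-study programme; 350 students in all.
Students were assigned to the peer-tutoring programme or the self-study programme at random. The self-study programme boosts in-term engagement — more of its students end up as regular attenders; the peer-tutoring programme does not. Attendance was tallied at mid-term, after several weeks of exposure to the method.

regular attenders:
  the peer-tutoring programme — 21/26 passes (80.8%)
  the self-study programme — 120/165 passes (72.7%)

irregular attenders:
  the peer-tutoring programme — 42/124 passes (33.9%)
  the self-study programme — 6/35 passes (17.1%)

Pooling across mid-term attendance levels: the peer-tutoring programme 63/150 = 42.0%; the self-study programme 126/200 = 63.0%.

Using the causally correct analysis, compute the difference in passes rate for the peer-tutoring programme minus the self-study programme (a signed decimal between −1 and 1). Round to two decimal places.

Mid-term attendance here is a post-treatment variable shaped by the teaching method; conditioning on it would introduce bias rather than remove it. The overall comparison is the causal one.
The causal difference is the pooled difference: 0.420 − 0.630 = -0.210.

-0.21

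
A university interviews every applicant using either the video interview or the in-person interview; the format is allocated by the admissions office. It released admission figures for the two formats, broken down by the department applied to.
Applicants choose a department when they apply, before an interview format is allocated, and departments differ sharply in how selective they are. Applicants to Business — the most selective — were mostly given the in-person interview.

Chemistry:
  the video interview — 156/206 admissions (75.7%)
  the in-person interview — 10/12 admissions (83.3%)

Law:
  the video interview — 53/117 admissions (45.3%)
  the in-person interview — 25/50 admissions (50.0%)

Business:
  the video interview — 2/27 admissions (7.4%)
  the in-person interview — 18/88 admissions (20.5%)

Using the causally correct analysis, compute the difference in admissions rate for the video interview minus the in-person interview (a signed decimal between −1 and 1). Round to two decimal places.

the in-person interview is higher inside every department stratum but the video interview is higher in aggregate. Whether to stratify depends on how department relates to the interview format.
Department is set before the interview format has any effect — it is not caused by the interview format — and it independently drives the outcome. That makes it a confounder, so the causal comparison is within department levels.
Adjusting over the population distribution of department: 0.436·(0.757−0.833) + 0.334·(0.453−0.500) + 0.230·(0.074−0.205) = -0.079.

-0.08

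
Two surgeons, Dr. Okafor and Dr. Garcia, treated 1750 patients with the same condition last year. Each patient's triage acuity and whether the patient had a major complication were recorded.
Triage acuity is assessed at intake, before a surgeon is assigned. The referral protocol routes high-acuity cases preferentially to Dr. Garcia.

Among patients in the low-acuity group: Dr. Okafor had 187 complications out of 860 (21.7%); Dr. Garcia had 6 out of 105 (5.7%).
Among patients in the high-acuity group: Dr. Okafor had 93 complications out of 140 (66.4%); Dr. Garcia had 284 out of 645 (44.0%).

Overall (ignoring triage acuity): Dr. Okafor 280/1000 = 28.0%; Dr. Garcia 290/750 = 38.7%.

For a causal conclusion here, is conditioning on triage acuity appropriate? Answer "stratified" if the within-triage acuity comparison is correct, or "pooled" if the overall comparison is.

The imbalance in triage acuity arose from how patients were allocated, not from anything the surgeon did; and triage acuity independently affects the outcome. The pooled gap is confounded — condition on triage acuity.
Within each level — low-acuity: 21.7% vs 5.7%; high-acuity: 66.4% vs 44.0% — Dr. Garcia is lower every time.

stratified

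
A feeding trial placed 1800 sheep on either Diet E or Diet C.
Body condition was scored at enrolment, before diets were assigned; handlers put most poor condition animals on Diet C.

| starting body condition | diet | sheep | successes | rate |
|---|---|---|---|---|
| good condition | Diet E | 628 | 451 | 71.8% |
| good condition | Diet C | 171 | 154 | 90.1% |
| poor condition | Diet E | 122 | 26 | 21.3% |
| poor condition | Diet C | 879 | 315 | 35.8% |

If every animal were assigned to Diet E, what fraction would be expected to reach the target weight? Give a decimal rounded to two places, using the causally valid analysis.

0.44

Starting body condition differs across diets for reasons unrelated to any effect of the diet itself, and it separately predicts the outcome — a classic confounder. We must compare within starting body condition levels.
Standardising Diet E to the population starting body condition mix: 0.444·451/628 + 0.556·26/122 = 0.437.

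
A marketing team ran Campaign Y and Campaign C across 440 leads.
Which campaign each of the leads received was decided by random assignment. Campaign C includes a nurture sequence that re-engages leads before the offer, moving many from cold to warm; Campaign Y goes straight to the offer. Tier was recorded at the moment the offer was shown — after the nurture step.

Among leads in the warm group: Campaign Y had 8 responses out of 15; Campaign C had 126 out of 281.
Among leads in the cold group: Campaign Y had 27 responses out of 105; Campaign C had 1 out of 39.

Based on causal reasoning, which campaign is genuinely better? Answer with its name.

Campaign C

The stratified and pooled comparisons disagree (Campaign Y wins within each engagement tier; Campaign C wins overall), so the answer turns on the causal role of engagement tier.
Engagement tier lies on the pathway campaign → engagement tier → outcome, so adjusting for it blocks the indirect effect. For the total causal effect of campaign, use the unadjusted pooled rates.
Pooled: Campaign Y 29.2% vs Campaign C 39.7%; Campaign C is higher overall.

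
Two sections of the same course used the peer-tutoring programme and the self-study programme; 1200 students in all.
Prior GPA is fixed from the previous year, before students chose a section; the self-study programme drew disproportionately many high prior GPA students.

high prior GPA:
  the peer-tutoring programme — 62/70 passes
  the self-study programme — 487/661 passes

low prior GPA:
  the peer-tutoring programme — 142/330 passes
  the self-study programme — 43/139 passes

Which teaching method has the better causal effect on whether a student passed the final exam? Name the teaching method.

Since prior GPA band is a pre-existing factor (not a product of the teaching method) and it affects the outcome on its own, it is a confounder. The stratified rates, not the pooled rate, identify the causal effect.
Within each level — high prior GPA: 88.6% vs 73.7%; low prior GPA: 43.0% vs 30.9% — the peer-tutoring programme is higher every time.

the peer-tutoring programme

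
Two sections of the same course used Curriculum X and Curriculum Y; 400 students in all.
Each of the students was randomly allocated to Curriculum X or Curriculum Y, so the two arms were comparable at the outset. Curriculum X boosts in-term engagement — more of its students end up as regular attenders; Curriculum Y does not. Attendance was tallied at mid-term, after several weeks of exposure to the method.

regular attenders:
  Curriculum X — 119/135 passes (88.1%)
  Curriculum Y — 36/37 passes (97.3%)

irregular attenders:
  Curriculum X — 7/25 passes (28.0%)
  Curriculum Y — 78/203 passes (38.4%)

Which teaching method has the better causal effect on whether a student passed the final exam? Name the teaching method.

Curriculum X

Mid-term attendance here is a post-treatment variable shaped by the teaching method; conditioning on it would introduce bias rather than remove it. The overall comparison is the causal one.
Pooled: Curriculum X 78.8% vs Curriculum Y 47.5%; Curriculum X is higher overall.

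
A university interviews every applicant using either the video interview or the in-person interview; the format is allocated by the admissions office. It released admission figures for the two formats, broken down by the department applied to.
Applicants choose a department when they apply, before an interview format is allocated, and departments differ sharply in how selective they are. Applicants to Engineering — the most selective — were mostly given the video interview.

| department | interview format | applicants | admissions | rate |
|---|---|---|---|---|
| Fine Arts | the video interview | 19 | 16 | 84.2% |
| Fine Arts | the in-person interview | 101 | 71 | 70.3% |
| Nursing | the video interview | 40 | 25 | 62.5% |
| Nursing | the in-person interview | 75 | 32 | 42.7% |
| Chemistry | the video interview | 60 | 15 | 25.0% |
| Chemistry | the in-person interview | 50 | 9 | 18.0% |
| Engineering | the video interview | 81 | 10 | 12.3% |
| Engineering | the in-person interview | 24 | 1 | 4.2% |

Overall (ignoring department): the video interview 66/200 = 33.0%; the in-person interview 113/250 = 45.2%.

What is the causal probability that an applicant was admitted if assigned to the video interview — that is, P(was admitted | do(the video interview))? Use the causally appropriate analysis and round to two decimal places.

0.47

Nothing the interview format does changes department; the imbalance is an allocation artefact. With department also predicting the outcome, the pooled figure is confounded, and the within-stratum comparison is the causal one.
Standardising the video interview to the population department mix: 0.267·16/19 + 0.256·25/40 + 0.244·15/60 + 0.233·10/81 = 0.474.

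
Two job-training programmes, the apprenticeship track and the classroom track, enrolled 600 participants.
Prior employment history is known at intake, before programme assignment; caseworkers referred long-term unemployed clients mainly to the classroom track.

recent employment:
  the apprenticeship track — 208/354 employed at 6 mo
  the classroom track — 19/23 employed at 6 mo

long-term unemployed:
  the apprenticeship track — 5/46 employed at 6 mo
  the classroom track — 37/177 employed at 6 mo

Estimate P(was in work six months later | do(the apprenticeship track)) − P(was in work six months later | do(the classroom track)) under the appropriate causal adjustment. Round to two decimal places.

-0.19

Prior employment history is set before the programme has any effect — it is not caused by the programme — and it independently drives the outcome. That makes it a confounder, so the causal comparison is within prior employment history levels.
Adjusting over the population distribution of prior employment history: 0.628·(0.588−0.826) + 0.372·(0.109−0.209) = -0.187.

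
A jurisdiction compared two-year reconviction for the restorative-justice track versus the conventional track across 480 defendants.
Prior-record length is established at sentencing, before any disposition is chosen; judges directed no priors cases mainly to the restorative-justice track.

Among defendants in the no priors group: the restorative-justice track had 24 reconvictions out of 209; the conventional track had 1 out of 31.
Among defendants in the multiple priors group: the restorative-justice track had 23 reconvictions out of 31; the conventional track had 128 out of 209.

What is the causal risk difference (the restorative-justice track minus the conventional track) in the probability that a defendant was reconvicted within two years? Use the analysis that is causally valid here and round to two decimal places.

+0.11

Within every prior-record length level the conventional track has the lower rate, yet pooled the restorative-justice track does — Simpson's reversal.
The imbalance in prior-record length arose from how defendants were allocated, not from anything the disposition did; and prior-record length independently affects the outcome. The pooled gap is confounded — condition on prior-record length.
Adjusting over the population distribution of prior-record length: 0.500·(0.115−0.032) + 0.500·(0.742−0.612) = +0.106.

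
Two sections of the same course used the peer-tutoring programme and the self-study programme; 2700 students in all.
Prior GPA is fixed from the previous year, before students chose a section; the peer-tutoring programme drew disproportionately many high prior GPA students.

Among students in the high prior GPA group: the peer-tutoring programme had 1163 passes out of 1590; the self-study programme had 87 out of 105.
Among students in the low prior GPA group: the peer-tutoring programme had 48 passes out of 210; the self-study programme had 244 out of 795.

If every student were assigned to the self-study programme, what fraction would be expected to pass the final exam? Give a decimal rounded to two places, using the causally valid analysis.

0.63

Prior GPA band satisfies the back-door criterion: it is not a descendant of the teaching method, and it blocks the spurious path from teaching method to outcome. Adjusting for it (i.e., using the within-prior GPA band rates) gives the causal effect.
Standardising the self-study programme to the population prior GPA band mix: 0.628·87/105 + 0.372·244/795 = 0.634.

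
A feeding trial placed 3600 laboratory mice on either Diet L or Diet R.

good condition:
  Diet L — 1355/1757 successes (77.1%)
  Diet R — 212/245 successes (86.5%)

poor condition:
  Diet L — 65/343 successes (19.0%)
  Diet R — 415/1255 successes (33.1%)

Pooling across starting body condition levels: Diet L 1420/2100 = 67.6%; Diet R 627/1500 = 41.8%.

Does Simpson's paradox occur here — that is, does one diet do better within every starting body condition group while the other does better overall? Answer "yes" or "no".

yes

Within each starting body condition level (good condition 77.1% vs 86.5%; poor condition 19.0% vs 33.1%), Diet R has the higher rate every time. Pooled: 67.6% vs 41.8% — Diet L has the higher rate overall. The two comparisons disagree.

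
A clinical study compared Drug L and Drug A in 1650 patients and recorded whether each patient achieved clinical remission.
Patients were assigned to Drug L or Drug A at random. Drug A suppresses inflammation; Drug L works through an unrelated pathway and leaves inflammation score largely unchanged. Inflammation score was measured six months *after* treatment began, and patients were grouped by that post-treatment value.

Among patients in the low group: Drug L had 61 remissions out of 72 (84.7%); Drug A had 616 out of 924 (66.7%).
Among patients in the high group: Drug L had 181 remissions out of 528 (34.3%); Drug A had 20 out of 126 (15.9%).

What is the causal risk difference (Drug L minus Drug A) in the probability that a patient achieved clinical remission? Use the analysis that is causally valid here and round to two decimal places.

The inflammation score-specific comparison favours Drug L throughout, but the pooled figures favour Drug A. The question is whether to condition on inflammation score.
The distribution of inflammation score is itself part of what the drug does — it is an intermediate outcome. Holding it fixed would remove that part of the effect; the total effect is the pooled difference.
The causal difference is the pooled difference: 0.403 − 0.606 = -0.202.

-0.20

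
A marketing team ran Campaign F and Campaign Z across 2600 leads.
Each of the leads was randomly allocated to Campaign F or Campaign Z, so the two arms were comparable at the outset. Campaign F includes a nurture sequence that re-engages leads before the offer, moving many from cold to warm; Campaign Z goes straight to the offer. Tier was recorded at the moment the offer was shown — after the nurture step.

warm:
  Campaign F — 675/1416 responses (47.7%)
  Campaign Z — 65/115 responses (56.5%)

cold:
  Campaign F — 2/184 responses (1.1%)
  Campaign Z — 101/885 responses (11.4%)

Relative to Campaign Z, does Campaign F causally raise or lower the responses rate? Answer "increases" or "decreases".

increases

Campaign Z is higher inside every engagement tier stratum but Campaign F is higher in aggregate. Whether to stratify depends on how engagement tier relates to the campaign.
Because the campaign influences engagement tier, engagement tier is a post-treatment mediator, not a confounder. Stratifying on it would bias the estimate; the causal effect is the crude pooled difference.
Pooled: Campaign F 42.3% vs Campaign Z 16.6%; Campaign F is higher overall.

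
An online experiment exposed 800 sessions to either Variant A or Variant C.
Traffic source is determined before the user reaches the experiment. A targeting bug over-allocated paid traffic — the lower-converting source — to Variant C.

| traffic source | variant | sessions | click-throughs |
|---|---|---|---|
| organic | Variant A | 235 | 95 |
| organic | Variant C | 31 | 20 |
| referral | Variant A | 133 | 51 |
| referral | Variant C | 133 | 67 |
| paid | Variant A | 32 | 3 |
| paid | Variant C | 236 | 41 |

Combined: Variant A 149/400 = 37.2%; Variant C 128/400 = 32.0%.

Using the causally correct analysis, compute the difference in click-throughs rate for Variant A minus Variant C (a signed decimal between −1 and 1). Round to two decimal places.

-0.15

Nothing the variant does changes traffic source; the imbalance is an allocation artefact. With traffic source also predicting the outcome, the pooled figure is confounded, and the within-stratum comparison is the causal one.
Adjusting over the population distribution of traffic source: 0.333·(0.404−0.645) + 0.333·(0.383−0.504) + 0.335·(0.094−0.174) = -0.147.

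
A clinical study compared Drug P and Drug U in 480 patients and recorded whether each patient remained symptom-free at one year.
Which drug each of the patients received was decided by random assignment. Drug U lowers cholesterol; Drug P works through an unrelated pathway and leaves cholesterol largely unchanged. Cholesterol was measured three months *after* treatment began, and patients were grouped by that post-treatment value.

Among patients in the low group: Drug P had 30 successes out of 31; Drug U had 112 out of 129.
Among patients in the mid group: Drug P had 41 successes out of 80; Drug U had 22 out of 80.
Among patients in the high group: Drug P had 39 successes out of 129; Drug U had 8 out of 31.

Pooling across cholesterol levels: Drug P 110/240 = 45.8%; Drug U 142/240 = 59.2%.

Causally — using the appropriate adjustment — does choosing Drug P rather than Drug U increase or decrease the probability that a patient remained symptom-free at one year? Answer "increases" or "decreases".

decreases

The cholesterol-specific comparison favours Drug P throughout, but the pooled figures favour Drug U. The question is whether to condition on cholesterol.
Cholesterol lies on the pathway drug → cholesterol → outcome, so adjusting for it blocks the indirect effect. For the total causal effect of drug, use the unadjusted pooled rates.
Pooled: Drug P 45.8% vs Drug U 59.2%; Drug U is higher overall.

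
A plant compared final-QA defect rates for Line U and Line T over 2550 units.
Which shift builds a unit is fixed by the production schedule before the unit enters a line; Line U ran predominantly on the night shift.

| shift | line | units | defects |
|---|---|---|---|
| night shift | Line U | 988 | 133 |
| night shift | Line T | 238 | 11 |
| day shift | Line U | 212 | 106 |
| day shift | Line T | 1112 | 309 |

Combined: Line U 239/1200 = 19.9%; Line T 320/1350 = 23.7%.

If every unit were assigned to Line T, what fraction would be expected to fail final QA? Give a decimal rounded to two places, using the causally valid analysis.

0.17

The stratified and pooled comparisons disagree (Line T wins within each shift; Line U wins overall), so the answer turns on the causal role of shift.
Shift differs across lines for reasons unrelated to any effect of the line itself, and it separately predicts the outcome — a classic confounder. We must compare within shift levels.
Standardising Line T to the population shift mix: 0.481·11/238 + 0.519·309/1112 = 0.166.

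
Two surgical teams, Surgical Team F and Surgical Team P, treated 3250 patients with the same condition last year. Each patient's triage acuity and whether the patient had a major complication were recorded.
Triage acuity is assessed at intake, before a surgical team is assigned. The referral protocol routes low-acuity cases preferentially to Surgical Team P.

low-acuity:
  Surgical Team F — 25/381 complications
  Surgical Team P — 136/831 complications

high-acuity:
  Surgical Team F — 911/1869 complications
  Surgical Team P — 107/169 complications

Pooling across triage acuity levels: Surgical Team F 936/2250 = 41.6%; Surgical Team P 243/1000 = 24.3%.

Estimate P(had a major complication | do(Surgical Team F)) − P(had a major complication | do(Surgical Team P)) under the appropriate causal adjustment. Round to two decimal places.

-0.13

The stratified and pooled comparisons disagree (Surgical Team F wins within each triage acuity; Surgical Team P wins overall), so the answer turns on the causal role of triage acuity.
Triage acuity is set before the surgical team has any effect — it is not caused by the surgical team — and it independently drives the outcome. That makes it a confounder, so the causal comparison is within triage acuity levels.
Adjusting over the population distribution of triage acuity: 0.373·(0.066−0.164) + 0.627·(0.487−0.633) = -0.128.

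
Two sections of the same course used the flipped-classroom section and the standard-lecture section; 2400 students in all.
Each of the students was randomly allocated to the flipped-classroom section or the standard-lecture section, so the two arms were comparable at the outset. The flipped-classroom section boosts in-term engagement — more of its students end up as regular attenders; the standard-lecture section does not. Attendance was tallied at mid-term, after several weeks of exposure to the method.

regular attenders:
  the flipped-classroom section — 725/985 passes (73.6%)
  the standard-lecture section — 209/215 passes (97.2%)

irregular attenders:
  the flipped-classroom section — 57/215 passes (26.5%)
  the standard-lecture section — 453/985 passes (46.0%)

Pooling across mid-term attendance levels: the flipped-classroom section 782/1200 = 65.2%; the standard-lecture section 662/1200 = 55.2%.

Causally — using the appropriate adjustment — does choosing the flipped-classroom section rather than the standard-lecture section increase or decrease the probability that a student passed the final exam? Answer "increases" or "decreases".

Mid-term attendance is downstream of the teaching method. One should not condition on a consequence of treatment, so the overall rates are the right comparison.
Pooled: the flipped-classroom section 65.2% vs the standard-lecture section 55.2%; the flipped-classroom section is higher overall.

increases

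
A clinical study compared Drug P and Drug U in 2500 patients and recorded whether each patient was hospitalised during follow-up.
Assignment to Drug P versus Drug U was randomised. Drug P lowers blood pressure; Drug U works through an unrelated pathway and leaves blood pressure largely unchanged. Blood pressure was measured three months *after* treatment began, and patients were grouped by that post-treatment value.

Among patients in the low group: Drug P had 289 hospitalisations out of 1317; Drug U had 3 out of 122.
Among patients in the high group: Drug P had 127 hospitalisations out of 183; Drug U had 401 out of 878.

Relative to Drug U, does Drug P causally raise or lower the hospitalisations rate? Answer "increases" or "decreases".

decreases

Blood pressure is downstream of the drug. One should not condition on a consequence of treatment, so the overall rates are the right comparison.
Pooled: Drug P 27.7% vs Drug U 40.4%; Drug P is lower overall.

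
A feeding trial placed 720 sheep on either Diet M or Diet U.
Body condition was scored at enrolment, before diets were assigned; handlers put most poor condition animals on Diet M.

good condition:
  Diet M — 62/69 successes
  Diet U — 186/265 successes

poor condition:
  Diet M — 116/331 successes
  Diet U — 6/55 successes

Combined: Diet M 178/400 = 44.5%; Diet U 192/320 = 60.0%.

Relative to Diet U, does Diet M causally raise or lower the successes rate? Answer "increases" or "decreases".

Diet M is higher inside every starting body condition stratum but Diet U is higher in aggregate. Whether to stratify depends on how starting body condition relates to the diet.
Nothing the diet does changes starting body condition; the imbalance is an allocation artefact. With starting body condition also predicting the outcome, the pooled figure is confounded, and the within-stratum comparison is the causal one.
Within each level — good condition: 89.9% vs 70.2%; poor condition: 35.0% vs 10.9% — Diet M is higher every time.

increases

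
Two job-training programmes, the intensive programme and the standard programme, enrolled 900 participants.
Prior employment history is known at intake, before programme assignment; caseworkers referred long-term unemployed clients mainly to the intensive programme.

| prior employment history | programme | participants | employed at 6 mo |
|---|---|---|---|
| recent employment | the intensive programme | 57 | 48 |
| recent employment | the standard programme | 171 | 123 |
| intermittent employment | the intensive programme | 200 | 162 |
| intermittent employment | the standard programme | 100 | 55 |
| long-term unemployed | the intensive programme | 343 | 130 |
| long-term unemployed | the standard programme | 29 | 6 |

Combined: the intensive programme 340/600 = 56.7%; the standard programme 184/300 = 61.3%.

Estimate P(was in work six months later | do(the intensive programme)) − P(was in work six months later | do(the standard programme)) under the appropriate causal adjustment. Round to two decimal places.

the intensive programme is higher inside every prior employment history stratum but the standard programme is higher in aggregate. Whether to stratify depends on how prior employment history relates to the programme.
Prior employment history satisfies the back-door criterion: it is not a descendant of the programme, and it blocks the spurious path from programme to outcome. Adjusting for it (i.e., using the within-prior employment history rates) gives the causal effect.
Adjusting over the population distribution of prior employment history: 0.253·(0.842−0.719) + 0.333·(0.810−0.550) + 0.413·(0.379−0.207) = +0.189.

+0.19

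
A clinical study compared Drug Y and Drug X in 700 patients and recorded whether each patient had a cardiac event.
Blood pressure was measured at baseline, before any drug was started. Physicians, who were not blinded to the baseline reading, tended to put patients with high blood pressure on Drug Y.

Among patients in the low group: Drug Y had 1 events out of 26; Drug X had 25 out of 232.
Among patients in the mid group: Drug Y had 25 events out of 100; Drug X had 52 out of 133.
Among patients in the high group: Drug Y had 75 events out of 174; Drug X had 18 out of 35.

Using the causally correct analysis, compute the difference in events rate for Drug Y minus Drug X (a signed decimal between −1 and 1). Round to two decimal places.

-0.10

Blood pressure differs across drugs for reasons unrelated to any effect of the drug itself, and it separately predicts the outcome — a classic confounder. We must compare within blood pressure levels.
Adjusting over the population distribution of blood pressure: 0.369·(0.038−0.108) + 0.333·(0.250−0.391) + 0.299·(0.431−0.514) = -0.097.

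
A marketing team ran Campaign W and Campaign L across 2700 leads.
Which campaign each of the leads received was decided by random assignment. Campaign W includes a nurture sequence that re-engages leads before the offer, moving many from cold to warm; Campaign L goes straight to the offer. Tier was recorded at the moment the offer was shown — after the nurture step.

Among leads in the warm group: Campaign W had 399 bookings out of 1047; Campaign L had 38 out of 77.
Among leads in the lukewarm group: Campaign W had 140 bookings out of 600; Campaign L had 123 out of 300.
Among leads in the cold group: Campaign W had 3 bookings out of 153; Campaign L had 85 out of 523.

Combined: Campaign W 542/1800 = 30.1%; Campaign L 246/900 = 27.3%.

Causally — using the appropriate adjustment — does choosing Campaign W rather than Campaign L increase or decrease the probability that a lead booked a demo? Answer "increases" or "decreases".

increases

The distribution of engagement tier is itself part of what the campaign does — it is an intermediate outcome. Holding it fixed would remove that part of the effect; the total effect is the pooled difference.
Pooled: Campaign W 30.1% vs Campaign L 27.3%; Campaign W is higher overall.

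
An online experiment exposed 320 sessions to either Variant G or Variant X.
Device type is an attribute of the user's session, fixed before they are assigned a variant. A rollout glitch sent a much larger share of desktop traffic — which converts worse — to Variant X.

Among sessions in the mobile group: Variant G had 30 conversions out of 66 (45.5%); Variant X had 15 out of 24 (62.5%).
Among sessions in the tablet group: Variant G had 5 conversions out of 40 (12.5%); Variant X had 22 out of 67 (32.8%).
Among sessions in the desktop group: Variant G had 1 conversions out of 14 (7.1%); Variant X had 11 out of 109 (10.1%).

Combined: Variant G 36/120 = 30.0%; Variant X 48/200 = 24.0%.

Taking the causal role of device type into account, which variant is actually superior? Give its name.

Variant X

The stratified and pooled comparisons disagree (Variant X wins within each device type; Variant G wins overall), so the answer turns on the causal role of device type.
The imbalance in device type arose from how sessions were allocated, not from anything the variant did; and device type independently affects the outcome. The pooled gap is confounded — condition on device type.
Within each level — mobile: 45.5% vs 62.5%; tablet: 12.5% vs 32.8%; desktop: 7.1% vs 10.1% — Variant X is higher every time.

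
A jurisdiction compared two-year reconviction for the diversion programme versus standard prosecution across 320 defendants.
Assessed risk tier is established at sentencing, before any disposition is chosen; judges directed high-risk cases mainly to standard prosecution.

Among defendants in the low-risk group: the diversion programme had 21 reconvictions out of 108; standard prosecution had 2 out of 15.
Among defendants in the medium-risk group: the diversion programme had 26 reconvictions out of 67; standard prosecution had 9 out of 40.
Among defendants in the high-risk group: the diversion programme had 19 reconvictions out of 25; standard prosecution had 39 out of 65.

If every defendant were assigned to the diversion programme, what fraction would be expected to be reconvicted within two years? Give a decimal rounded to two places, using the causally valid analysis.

Assessed risk tier differs across dispositions for reasons unrelated to any effect of the disposition itself, and it separately predicts the outcome — a classic confounder. We must compare within assessed risk tier levels.
Standardising the diversion programme to the population assessed risk tier mix: 0.384·21/108 + 0.334·26/67 + 0.281·19/25 = 0.418.

0.42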